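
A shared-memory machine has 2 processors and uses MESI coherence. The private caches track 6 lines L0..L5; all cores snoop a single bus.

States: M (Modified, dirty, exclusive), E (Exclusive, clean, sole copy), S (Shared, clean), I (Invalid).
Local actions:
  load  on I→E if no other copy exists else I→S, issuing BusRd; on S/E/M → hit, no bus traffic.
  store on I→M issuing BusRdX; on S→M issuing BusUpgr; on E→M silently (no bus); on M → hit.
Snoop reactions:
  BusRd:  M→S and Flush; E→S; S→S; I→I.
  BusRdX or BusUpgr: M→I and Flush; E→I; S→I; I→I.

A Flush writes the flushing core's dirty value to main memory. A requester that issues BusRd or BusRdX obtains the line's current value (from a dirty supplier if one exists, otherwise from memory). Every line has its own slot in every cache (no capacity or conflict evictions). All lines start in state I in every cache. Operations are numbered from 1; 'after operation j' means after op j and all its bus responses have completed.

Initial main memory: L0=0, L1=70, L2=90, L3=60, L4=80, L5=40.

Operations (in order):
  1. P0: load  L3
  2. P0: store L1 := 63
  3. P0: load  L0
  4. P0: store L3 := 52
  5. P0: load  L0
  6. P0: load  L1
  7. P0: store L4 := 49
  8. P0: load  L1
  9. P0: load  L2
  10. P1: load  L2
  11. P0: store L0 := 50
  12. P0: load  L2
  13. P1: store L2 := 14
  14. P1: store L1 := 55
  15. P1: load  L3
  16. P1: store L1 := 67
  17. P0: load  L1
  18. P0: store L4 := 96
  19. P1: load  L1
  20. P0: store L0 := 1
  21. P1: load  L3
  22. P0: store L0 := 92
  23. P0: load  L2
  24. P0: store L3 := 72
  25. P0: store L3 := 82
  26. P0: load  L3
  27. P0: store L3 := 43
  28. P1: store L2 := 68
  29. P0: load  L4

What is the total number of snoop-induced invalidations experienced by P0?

1. P0: load  L3  bus=[BusRd]  L3: P0=E P1=I  mem[L3]=60
2. P0: store L1 := 63  bus=[BusRdX]  L1: P0=M P1=I  mem[L1]=70
3. P0: load  L0  bus=[BusRd]  L0: P0=E P1=I  mem[L0]=0
4. P0: store L3 := 52  bus=[-]  L3: P0=M P1=I  mem[L3]=60
5. P0: load  L0  bus=[-]  L0: P0=E P1=I  mem[L0]=0
6. P0: load  L1  bus=[-]  L1: P0=M P1=I  mem[L1]=70
7. P0: store L4 := 49  bus=[BusRdX]  L4: P0=M P1=I  mem[L4]=80
8. P0: load  L1  bus=[-]  L1: P0=M P1=I  mem[L1]=70
9. P0: load  L2  bus=[BusRd]  L2: P0=E P1=I  mem[L2]=90
10. P1: load  L2  bus=[BusRd]  L2: P0=S P1=S  mem[L2]=90
11. P0: store L0 := 50  bus=[-]  L0: P0=M P1=I  mem[L0]=0
12. P0: load  L2  bus=[-]  L2: P0=S P1=S  mem[L2]=90
13. P1: store L2 := 14  bus=[BusUpgr]  L2: P0=I P1=M  mem[L2]=90
14. P1: store L1 := 55  bus=[BusRdX,Flush]  L1: P0=I P1=M  mem[L1]=63
15. P1: load  L3  bus=[BusRd,Flush]  L3: P0=S P1=S  mem[L3]=52
16. P1: store L1 := 67  bus=[-]  L1: P0=I P1=M  mem[L1]=63
17. P0: load  L1  bus=[BusRd,Flush]  L1: P0=S P1=S  mem[L1]=67
18. P0: store L4 := 96  bus=[-]  L4: P0=M P1=I  mem[L4]=80
19. P1: load  L1  bus=[-]  L1: P0=S P1=S  mem[L1]=67
20. P0: store L0 := 1  bus=[-]  L0: P0=M P1=I  mem[L0]=0
21. P1: load  L3  bus=[-]  L3: P0=S P1=S  mem[L3]=52
22. P0: store L0 := 92  bus=[-]  L0: P0=M P1=I  mem[L0]=0
23. P0: load  L2  bus=[BusRd,Flush]  L2: P0=S P1=S  mem[L2]=14
24. P0: store L3 := 72  bus=[BusUpgr]  L3: P0=M P1=I  mem[L3]=52
25. P0: store L3 := 82  bus=[-]  L3: P0=M P1=I  mem[L3]=52
26. P0: load  L3  bus=[-]  L3: P0=M P1=I  mem[L3]=52
27. P0: store L3 := 43  bus=[-]  L3: P0=M P1=I  mem[L3]=52
28. P1: store L2 := 68  bus=[BusUpgr]  L2: P0=I P1=M  mem[L2]=14
29. P0: load  L4  bus=[-]  L4: P0=M P1=I  mem[L4]=80

invalidations = 3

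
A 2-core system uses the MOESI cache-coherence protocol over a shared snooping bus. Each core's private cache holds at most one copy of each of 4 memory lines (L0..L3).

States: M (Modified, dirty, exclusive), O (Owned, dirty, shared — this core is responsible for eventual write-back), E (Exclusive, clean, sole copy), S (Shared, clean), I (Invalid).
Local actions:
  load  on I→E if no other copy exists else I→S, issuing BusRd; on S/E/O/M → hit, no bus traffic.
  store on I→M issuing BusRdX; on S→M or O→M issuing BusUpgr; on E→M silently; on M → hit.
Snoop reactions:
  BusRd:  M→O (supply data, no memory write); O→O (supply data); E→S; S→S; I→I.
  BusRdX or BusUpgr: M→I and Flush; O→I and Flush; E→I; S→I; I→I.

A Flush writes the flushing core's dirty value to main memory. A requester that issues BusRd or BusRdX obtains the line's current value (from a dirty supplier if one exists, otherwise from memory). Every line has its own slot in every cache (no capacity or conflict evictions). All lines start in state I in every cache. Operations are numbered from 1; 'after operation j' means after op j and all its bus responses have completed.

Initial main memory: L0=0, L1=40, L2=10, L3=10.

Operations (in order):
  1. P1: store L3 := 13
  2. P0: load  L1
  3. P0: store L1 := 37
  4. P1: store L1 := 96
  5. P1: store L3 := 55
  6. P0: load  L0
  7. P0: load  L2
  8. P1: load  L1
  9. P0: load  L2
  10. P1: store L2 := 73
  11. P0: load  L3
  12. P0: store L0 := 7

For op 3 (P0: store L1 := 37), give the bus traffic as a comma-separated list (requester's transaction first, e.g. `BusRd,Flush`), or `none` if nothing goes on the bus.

  op1 P1: store L3 := 13 → I/M on L3; bus BusRdX; mem=10
  op2 P0: load  L1 → E/I on L1; bus BusRd; mem=40
  op3 P0: store L1 := 37 → M/I on L1; bus (none); mem=40
  op4 P1: store L1 := 96 → I/M on L1; bus BusRdX Flush; mem=37
  op5 P1: store L3 := 55 → I/M on L3; bus (none); mem=10
  op6 P0: load  L0 → E/I on L0; bus BusRd; mem=0
  op7 P0: load  L2 → E/I on L2; bus BusRd; mem=10
  op8 P1: load  L1 → I/M on L1; bus (none); mem=37
  op9 P0: load  L2 → E/I on L2; bus (none); mem=10
  op10 P1: store L2 := 73 → I/M on L2; bus BusRdX; mem=10
  op11 P0: load  L3 → S/O on L3; bus BusRd; mem=10
  op12 P0: store L0 := 7 → M/I on L0; bus (none); mem=0

bus = none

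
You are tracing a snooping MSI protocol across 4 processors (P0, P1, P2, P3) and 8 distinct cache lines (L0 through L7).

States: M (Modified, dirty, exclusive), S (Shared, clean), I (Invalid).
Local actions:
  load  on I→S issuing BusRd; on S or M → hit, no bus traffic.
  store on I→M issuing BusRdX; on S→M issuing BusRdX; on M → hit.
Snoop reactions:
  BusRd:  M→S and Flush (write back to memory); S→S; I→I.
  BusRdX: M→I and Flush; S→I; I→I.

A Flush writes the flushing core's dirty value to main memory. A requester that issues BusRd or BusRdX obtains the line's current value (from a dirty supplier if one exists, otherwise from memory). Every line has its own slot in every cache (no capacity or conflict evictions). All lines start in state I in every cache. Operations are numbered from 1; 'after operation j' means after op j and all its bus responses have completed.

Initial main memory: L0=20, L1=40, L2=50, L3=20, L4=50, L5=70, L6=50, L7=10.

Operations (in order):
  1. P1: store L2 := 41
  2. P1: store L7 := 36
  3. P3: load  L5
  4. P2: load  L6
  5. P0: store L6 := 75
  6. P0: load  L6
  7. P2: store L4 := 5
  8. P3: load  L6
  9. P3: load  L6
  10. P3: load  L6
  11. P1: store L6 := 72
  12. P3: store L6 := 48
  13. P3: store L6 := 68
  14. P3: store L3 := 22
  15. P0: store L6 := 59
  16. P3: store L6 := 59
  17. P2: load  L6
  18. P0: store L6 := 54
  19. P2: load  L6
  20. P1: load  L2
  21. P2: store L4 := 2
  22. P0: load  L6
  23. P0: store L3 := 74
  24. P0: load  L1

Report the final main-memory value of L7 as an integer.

step 1: P1: store L2 := 41  ⟶  IMII  (L2)  txn=BusRdX  M[L2]=50
step 2: P1: store L7 := 36  ⟶  IMII  (L7)  txn=BusRdX  M[L7]=10
step 3: P3: load  L5  ⟶  IIIS  (L5)  txn=BusRd  M[L5]=70
step 4: P2: load  L6  ⟶  IISI  (L6)  txn=BusRd  M[L6]=50
step 5: P0: store L6 := 75  ⟶  MIII  (L6)  txn=BusRdX  M[L6]=50
step 6: P0: load  L6  ⟶  MIII  (L6)  txn=∅  M[L6]=50
step 7: P2: store L4 := 5  ⟶  IIMI  (L4)  txn=BusRdX  M[L4]=50
step 8: P3: load  L6  ⟶  SIIS  (L6)  txn=BusRd+Flush  M[L6]=75
step 9: P3: load  L6  ⟶  SIIS  (L6)  txn=∅  M[L6]=75
step 10: P3: load  L6  ⟶  SIIS  (L6)  txn=∅  M[L6]=75
step 11: P1: store L6 := 72  ⟶  IMII  (L6)  txn=BusRdX  M[L6]=75
step 12: P3: store L6 := 48  ⟶  IIIM  (L6)  txn=BusRdX+Flush  M[L6]=72
step 13: P3: store L6 := 68  ⟶  IIIM  (L6)  txn=∅  M[L6]=72
step 14: P3: store L3 := 22  ⟶  IIIM  (L3)  txn=BusRdX  M[L3]=20
step 15: P0: store L6 := 59  ⟶  MIII  (L6)  txn=BusRdX+Flush  M[L6]=68
step 16: P3: store L6 := 59  ⟶  IIIM  (L6)  txn=BusRdX+Flush  M[L6]=59
step 17: P2: load  L6  ⟶  IISS  (L6)  txn=BusRd+Flush  M[L6]=59
step 18: P0: store L6 := 54  ⟶  MIII  (L6)  txn=BusRdX  M[L6]=59
step 19: P2: load  L6  ⟶  SISI  (L6)  txn=BusRd+Flush  M[L6]=54
step 20: P1: load  L2  ⟶  IMII  (L2)  txn=∅  M[L2]=50
step 21: P2: store L4 := 2  ⟶  IIMI  (L4)  txn=∅  M[L4]=50
step 22: P0: load  L6  ⟶  SISI  (L6)  txn=∅  M[L6]=54
step 23: P0: store L3 := 74  ⟶  MIII  (L3)  txn=BusRdX+Flush  M[L3]=22
step 24: P0: load  L1  ⟶  SIII  (L1)  txn=BusRd  M[L1]=40

memory[L7] = 10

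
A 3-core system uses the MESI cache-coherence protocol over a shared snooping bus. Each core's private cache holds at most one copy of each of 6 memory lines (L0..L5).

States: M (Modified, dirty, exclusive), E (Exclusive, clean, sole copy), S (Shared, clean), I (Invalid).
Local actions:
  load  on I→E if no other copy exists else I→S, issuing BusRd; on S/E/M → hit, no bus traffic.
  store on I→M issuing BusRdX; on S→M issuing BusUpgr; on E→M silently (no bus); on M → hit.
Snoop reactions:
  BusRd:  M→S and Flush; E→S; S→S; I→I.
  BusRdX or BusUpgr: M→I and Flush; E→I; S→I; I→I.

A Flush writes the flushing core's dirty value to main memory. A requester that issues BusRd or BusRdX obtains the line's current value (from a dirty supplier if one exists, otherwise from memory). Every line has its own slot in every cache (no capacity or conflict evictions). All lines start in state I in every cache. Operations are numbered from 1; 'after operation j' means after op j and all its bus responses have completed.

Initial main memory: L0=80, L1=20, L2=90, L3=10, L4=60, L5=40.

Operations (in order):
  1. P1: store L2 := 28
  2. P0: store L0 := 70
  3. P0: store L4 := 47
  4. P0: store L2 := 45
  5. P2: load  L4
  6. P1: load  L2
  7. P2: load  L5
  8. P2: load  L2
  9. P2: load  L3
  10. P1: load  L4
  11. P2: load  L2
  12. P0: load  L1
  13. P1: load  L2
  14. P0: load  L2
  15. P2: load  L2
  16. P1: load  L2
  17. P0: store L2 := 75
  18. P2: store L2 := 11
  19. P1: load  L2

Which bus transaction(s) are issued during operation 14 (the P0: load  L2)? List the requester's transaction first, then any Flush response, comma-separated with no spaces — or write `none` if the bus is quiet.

step 1: P1: store L2 := 28  ⟶  IMI  (L2)  txn=BusRdX  M[L2]=90
step 2: P0: store L0 := 70  ⟶  MII  (L0)  txn=BusRdX  M[L0]=80
step 3: P0: store L4 := 47  ⟶  MII  (L4)  txn=BusRdX  M[L4]=60
step 4: P0: store L2 := 45  ⟶  MII  (L2)  txn=BusRdX+Flush  M[L2]=28
step 5: P2: load  L4  ⟶  SIS  (L4)  txn=BusRd+Flush  M[L4]=47
step 6: P1: load  L2  ⟶  SSI  (L2)  txn=BusRd+Flush  M[L2]=45
step 7: P2: load  L5  ⟶  IIE  (L5)  txn=BusRd  M[L5]=40
step 8: P2: load  L2  ⟶  SSS  (L2)  txn=BusRd  M[L2]=45
step 9: P2: load  L3  ⟶  IIE  (L3)  txn=BusRd  M[L3]=10
step 10: P1: load  L4  ⟶  SSS  (L4)  txn=BusRd  M[L4]=47
step 11: P2: load  L2  ⟶  SSS  (L2)  txn=∅  M[L2]=45
step 12: P0: load  L1  ⟶  EII  (L1)  txn=BusRd  M[L1]=20
step 13: P1: load  L2  ⟶  SSS  (L2)  txn=∅  M[L2]=45
step 14: P0: load  L2  ⟶  SSS  (L2)  txn=∅  M[L2]=45
step 15: P2: load  L2  ⟶  SSS  (L2)  txn=∅  M[L2]=45
step 16: P1: load  L2  ⟶  SSS  (L2)  txn=∅  M[L2]=45
step 17: P0: store L2 := 75  ⟶  MII  (L2)  txn=BusUpgr  M[L2]=45
step 18: P2: store L2 := 11  ⟶  IIM  (L2)  txn=BusRdX+Flush  M[L2]=75
step 19: P1: load  L2  ⟶  ISS  (L2)  txn=BusRd+Flush  M[L2]=11

bus = none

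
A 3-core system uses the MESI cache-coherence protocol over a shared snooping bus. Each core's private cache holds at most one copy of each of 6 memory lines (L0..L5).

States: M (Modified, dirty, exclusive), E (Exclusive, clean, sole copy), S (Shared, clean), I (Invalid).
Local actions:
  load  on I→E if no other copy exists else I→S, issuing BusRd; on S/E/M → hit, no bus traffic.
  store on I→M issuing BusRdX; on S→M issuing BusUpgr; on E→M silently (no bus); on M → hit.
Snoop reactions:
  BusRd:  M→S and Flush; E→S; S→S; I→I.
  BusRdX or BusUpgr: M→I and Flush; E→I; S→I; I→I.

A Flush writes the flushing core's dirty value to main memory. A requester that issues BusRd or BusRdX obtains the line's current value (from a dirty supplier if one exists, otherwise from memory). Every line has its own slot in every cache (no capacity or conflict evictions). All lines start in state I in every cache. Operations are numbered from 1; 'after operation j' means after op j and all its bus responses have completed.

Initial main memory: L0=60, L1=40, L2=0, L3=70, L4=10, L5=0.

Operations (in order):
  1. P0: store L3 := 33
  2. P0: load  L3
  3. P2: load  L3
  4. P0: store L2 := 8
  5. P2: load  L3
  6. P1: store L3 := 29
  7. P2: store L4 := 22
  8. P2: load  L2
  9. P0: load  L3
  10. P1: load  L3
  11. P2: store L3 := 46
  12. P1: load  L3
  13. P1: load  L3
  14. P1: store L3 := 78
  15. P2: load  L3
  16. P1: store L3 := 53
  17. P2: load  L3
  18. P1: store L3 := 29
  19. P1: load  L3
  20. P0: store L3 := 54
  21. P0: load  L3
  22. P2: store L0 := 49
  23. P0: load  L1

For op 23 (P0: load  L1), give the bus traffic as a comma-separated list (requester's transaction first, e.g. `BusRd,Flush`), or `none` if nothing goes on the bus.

[1] P0: store L3 := 33 | P0:M(33), P1:I, P2:I | bus: BusRdX
[2] P0: load  L3 | P0:M(33), P1:I, P2:I | bus: none
[3] P2: load  L3 | P0:S(33), P1:I, P2:S(33) | bus: BusRd,Flush
[4] P0: store L2 := 8 | P0:M(8), P1:I, P2:I | bus: BusRdX
[5] P2: load  L3 | P0:S(33), P1:I, P2:S(33) | bus: none
[6] P1: store L3 := 29 | P0:I, P1:M(29), P2:I | bus: BusRdX
[7] P2: store L4 := 22 | P0:I, P1:I, P2:M(22) | bus: BusRdX
[8] P2: load  L2 | P0:S(8), P1:I, P2:S(8) | bus: BusRd,Flush
[9] P0: load  L3 | P0:S(29), P1:S(29), P2:I | bus: BusRd,Flush
[10] P1: load  L3 | P0:S(29), P1:S(29), P2:I | bus: none
[11] P2: store L3 := 46 | P0:I, P1:I, P2:M(46) | bus: BusRdX
[12] P1: load  L3 | P0:I, P1:S(46), P2:S(46) | bus: BusRd,Flush
[13] P1: load  L3 | P0:I, P1:S(46), P2:S(46) | bus: none
[14] P1: store L3 := 78 | P0:I, P1:M(78), P2:I | bus: BusUpgr
[15] P2: load  L3 | P0:I, P1:S(78), P2:S(78) | bus: BusRd,Flush
[16] P1: store L3 := 53 | P0:I, P1:M(53), P2:I | bus: BusUpgr
[17] P2: load  L3 | P0:I, P1:S(53), P2:S(53) | bus: BusRd,Flush
[18] P1: store L3 := 29 | P0:I, P1:M(29), P2:I | bus: BusUpgr
[19] P1: load  L3 | P0:I, P1:M(29), P2:I | bus: none
[20] P0: store L3 := 54 | P0:M(54), P1:I, P2:I | bus: BusRdX,Flush
[21] P0: load  L3 | P0:M(54), P1:I, P2:I | bus: none
[22] P2: store L0 := 49 | P0:I, P1:I, P2:M(49) | bus: BusRdX
[23] P0: load  L1 | P0:E(40), P1:I, P2:I | bus: BusRd

bus = BusRd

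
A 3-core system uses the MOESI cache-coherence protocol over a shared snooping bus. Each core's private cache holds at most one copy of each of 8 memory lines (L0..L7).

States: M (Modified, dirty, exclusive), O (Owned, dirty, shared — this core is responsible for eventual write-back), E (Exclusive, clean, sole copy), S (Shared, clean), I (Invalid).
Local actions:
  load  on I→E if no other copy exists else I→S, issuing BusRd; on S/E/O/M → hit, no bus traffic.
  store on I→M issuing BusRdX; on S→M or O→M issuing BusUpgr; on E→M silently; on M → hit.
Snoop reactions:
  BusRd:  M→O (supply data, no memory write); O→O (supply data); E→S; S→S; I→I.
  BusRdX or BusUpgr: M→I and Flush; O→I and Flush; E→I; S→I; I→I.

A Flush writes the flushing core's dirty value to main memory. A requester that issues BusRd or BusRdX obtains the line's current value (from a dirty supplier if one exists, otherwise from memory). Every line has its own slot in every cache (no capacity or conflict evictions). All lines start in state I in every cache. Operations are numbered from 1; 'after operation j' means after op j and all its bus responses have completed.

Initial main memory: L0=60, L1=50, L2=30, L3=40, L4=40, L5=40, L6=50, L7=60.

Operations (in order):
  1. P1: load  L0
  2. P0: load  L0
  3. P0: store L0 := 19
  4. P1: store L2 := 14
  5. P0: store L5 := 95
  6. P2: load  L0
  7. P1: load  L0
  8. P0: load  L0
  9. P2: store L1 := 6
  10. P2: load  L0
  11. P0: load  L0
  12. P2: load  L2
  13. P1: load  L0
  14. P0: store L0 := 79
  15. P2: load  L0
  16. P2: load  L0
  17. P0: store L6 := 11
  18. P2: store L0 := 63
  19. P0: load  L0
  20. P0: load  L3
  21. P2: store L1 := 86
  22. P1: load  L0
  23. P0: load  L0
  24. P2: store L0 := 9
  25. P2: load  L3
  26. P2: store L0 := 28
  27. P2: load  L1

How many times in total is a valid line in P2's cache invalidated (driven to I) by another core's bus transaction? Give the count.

invalidations = 1

1. P1: load  L0  bus=[BusRd]  L0: P0=I P1=E P2=I  mem[L0]=60
2. P0: load  L0  bus=[BusRd]  L0: P0=S P1=S P2=I  mem[L0]=60
3. P0: store L0 := 19  bus=[BusUpgr]  L0: P0=M P1=I P2=I  mem[L0]=60
4. P1: store L2 := 14  bus=[BusRdX]  L2: P0=I P1=M P2=I  mem[L2]=30
5. P0: store L5 := 95  bus=[BusRdX]  L5: P0=M P1=I P2=I  mem[L5]=40
6. P2: load  L0  bus=[BusRd]  L0: P0=O P1=I P2=S  mem[L0]=60
7. P1: load  L0  bus=[BusRd]  L0: P0=O P1=S P2=S  mem[L0]=60
8. P0: load  L0  bus=[-]  L0: P0=O P1=S P2=S  mem[L0]=60
9. P2: store L1 := 6  bus=[BusRdX]  L1: P0=I P1=I P2=M  mem[L1]=50
10. P2: load  L0  bus=[-]  L0: P0=O P1=S P2=S  mem[L0]=60
11. P0: load  L0  bus=[-]  L0: P0=O P1=S P2=S  mem[L0]=60
12. P2: load  L2  bus=[BusRd]  L2: P0=I P1=O P2=S  mem[L2]=30
13. P1: load  L0  bus=[-]  L0: P0=O P1=S P2=S  mem[L0]=60
14. P0: store L0 := 79  bus=[BusUpgr]  L0: P0=M P1=I P2=I  mem[L0]=60
15. P2: load  L0  bus=[BusRd]  L0: P0=O P1=I P2=S  mem[L0]=60
16. P2: load  L0  bus=[-]  L0: P0=O P1=I P2=S  mem[L0]=60
17. P0: store L6 := 11  bus=[BusRdX]  L6: P0=M P1=I P2=I  mem[L6]=50
18. P2: store L0 := 63  bus=[BusUpgr,Flush]  L0: P0=I P1=I P2=M  mem[L0]=79
19. P0: load  L0  bus=[BusRd]  L0: P0=S P1=I P2=O  mem[L0]=79
20. P0: load  L3  bus=[BusRd]  L3: P0=E P1=I P2=I  mem[L3]=40
21. P2: store L1 := 86  bus=[-]  L1: P0=I P1=I P2=M  mem[L1]=50
22. P1: load  L0  bus=[BusRd]  L0: P0=S P1=S P2=O  mem[L0]=79
23. P0: load  L0  bus=[-]  L0: P0=S P1=S P2=O  mem[L0]=79
24. P2: store L0 := 9  bus=[BusUpgr]  L0: P0=I P1=I P2=M  mem[L0]=79
25. P2: load  L3  bus=[BusRd]  L3: P0=S P1=I P2=S  mem[L3]=40
26. P2: store L0 := 28  bus=[-]  L0: P0=I P1=I P2=M  mem[L0]=79
27. P2: load  L1  bus=[-]  L1: P0=I P1=I P2=M  mem[L1]=50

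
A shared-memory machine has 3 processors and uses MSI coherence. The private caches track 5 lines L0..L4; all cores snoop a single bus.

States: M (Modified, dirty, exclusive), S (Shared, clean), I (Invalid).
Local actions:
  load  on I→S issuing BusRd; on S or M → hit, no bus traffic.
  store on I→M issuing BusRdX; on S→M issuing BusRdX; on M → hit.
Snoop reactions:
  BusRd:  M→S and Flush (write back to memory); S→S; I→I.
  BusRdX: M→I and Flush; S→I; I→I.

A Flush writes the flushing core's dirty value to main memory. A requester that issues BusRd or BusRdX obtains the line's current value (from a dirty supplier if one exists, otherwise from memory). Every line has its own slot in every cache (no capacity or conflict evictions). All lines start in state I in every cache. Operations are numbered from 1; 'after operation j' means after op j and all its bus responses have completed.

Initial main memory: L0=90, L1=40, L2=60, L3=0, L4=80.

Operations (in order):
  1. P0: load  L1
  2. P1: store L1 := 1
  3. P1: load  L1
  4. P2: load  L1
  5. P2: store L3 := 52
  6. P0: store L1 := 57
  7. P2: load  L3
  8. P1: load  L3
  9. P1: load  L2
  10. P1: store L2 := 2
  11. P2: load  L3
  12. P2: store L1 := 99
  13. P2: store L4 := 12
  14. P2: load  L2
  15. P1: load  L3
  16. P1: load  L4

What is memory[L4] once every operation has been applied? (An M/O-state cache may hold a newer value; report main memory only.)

step 1: P0: load  L1  ⟶  SII  (L1)  txn=BusRd  M[L1]=40
step 2: P1: store L1 := 1  ⟶  IMI  (L1)  txn=BusRdX  M[L1]=40
step 3: P1: load  L1  ⟶  IMI  (L1)  txn=∅  M[L1]=40
step 4: P2: load  L1  ⟶  ISS  (L1)  txn=BusRd+Flush  M[L1]=1
step 5: P2: store L3 := 52  ⟶  IIM  (L3)  txn=BusRdX  M[L3]=0
step 6: P0: store L1 := 57  ⟶  MII  (L1)  txn=BusRdX  M[L1]=1
step 7: P2: load  L3  ⟶  IIM  (L3)  txn=∅  M[L3]=0
step 8: P1: load  L3  ⟶  ISS  (L3)  txn=BusRd+Flush  M[L3]=52
step 9: P1: load  L2  ⟶  ISI  (L2)  txn=BusRd  M[L2]=60
step 10: P1: store L2 := 2  ⟶  IMI  (L2)  txn=BusRdX  M[L2]=60
step 11: P2: load  L3  ⟶  ISS  (L3)  txn=∅  M[L3]=52
step 12: P2: store L1 := 99  ⟶  IIM  (L1)  txn=BusRdX+Flush  M[L1]=57
step 13: P2: store L4 := 12  ⟶  IIM  (L4)  txn=BusRdX  M[L4]=80
step 14: P2: load  L2  ⟶  ISS  (L2)  txn=BusRd+Flush  M[L2]=2
step 15: P1: load  L3  ⟶  ISS  (L3)  txn=∅  M[L3]=52
step 16: P1: load  L4  ⟶  ISS  (L4)  txn=BusRd+Flush  M[L4]=12

memory[L4] = 12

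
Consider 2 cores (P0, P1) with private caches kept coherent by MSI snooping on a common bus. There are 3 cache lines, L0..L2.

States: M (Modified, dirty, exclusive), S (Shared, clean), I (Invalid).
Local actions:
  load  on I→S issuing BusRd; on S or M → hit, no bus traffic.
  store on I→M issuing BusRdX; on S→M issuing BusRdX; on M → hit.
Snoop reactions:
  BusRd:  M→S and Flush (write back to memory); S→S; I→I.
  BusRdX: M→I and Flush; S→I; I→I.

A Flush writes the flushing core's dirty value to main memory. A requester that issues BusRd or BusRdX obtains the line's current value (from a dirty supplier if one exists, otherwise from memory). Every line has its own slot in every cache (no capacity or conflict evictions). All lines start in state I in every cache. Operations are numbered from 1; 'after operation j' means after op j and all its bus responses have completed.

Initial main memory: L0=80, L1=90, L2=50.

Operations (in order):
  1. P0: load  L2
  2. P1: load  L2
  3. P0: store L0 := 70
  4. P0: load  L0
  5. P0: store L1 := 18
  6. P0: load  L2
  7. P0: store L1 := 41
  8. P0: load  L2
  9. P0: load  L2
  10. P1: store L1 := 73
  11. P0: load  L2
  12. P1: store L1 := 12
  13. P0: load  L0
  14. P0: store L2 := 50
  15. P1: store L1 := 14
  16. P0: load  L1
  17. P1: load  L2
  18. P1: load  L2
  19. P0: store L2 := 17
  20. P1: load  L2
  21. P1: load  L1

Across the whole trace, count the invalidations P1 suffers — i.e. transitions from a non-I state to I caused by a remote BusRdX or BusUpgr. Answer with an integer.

step 1: P0: load  L2  ⟶  SI  (L2)  txn=BusRd  M[L2]=50
step 2: P1: load  L2  ⟶  SS  (L2)  txn=BusRd  M[L2]=50
step 3: P0: store L0 := 70  ⟶  MI  (L0)  txn=BusRdX  M[L0]=80
step 4: P0: load  L0  ⟶  MI  (L0)  txn=∅  M[L0]=80
step 5: P0: store L1 := 18  ⟶  MI  (L1)  txn=BusRdX  M[L1]=90
step 6: P0: load  L2  ⟶  SS  (L2)  txn=∅  M[L2]=50
step 7: P0: store L1 := 41  ⟶  MI  (L1)  txn=∅  M[L1]=90
step 8: P0: load  L2  ⟶  SS  (L2)  txn=∅  M[L2]=50
step 9: P0: load  L2  ⟶  SS  (L2)  txn=∅  M[L2]=50
step 10: P1: store L1 := 73  ⟶  IM  (L1)  txn=BusRdX+Flush  M[L1]=41
step 11: P0: load  L2  ⟶  SS  (L2)  txn=∅  M[L2]=50
step 12: P1: store L1 := 12  ⟶  IM  (L1)  txn=∅  M[L1]=41
step 13: P0: load  L0  ⟶  MI  (L0)  txn=∅  M[L0]=80
step 14: P0: store L2 := 50  ⟶  MI  (L2)  txn=BusRdX  M[L2]=50
step 15: P1: store L1 := 14  ⟶  IM  (L1)  txn=∅  M[L1]=41
step 16: P0: load  L1  ⟶  SS  (L1)  txn=BusRd+Flush  M[L1]=14
step 17: P1: load  L2  ⟶  SS  (L2)  txn=BusRd+Flush  M[L2]=50
step 18: P1: load  L2  ⟶  SS  (L2)  txn=∅  M[L2]=50
step 19: P0: store L2 := 17  ⟶  MI  (L2)  txn=BusRdX  M[L2]=50
step 20: P1: load  L2  ⟶  SS  (L2)  txn=BusRd+Flush  M[L2]=17
step 21: P1: load  L1  ⟶  SS  (L1)  txn=∅  M[L1]=14

invalidations = 2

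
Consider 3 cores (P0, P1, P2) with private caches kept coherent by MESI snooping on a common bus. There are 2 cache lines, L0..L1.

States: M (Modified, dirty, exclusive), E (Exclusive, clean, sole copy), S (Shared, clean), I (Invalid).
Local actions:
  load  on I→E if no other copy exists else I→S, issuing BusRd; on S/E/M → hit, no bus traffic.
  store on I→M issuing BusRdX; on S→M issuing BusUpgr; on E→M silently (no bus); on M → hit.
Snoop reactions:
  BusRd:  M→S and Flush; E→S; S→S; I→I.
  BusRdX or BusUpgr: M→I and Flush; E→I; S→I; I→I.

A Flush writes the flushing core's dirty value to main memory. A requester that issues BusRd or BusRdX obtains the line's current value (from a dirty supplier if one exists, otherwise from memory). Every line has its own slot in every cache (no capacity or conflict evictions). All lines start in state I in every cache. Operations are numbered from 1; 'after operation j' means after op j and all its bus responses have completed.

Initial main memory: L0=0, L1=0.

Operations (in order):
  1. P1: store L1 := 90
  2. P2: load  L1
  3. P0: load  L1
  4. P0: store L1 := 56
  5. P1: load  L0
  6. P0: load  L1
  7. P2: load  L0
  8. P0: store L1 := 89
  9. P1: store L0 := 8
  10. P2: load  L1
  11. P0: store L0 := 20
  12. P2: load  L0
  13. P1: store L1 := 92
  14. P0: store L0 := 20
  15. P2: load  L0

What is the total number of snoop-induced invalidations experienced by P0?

invalidations = 1

[1] P1: store L1 := 90 | P0:I, P1:M(90), P2:I | bus: BusRdX
[2] P2: load  L1 | P0:I, P1:S(90), P2:S(90) | bus: BusRd,Flush
[3] P0: load  L1 | P0:S(90), P1:S(90), P2:S(90) | bus: BusRd
[4] P0: store L1 := 56 | P0:M(56), P1:I, P2:I | bus: BusUpgr
[5] P1: load  L0 | P0:I, P1:E(0), P2:I | bus: BusRd
[6] P0: load  L1 | P0:M(56), P1:I, P2:I | bus: none
[7] P2: load  L0 | P0:I, P1:S(0), P2:S(0) | bus: BusRd
[8] P0: store L1 := 89 | P0:M(89), P1:I, P2:I | bus: none
[9] P1: store L0 := 8 | P0:I, P1:M(8), P2:I | bus: BusUpgr
[10] P2: load  L1 | P0:S(89), P1:I, P2:S(89) | bus: BusRd,Flush
[11] P0: store L0 := 20 | P0:M(20), P1:I, P2:I | bus: BusRdX,Flush
[12] P2: load  L0 | P0:S(20), P1:I, P2:S(20) | bus: BusRd,Flush
[13] P1: store L1 := 92 | P0:I, P1:M(92), P2:I | bus: BusRdX
[14] P0: store L0 := 20 | P0:M(20), P1:I, P2:I | bus: BusUpgr
[15] P2: load  L0 | P0:S(20), P1:I, P2:S(20) | bus: BusRd,Flush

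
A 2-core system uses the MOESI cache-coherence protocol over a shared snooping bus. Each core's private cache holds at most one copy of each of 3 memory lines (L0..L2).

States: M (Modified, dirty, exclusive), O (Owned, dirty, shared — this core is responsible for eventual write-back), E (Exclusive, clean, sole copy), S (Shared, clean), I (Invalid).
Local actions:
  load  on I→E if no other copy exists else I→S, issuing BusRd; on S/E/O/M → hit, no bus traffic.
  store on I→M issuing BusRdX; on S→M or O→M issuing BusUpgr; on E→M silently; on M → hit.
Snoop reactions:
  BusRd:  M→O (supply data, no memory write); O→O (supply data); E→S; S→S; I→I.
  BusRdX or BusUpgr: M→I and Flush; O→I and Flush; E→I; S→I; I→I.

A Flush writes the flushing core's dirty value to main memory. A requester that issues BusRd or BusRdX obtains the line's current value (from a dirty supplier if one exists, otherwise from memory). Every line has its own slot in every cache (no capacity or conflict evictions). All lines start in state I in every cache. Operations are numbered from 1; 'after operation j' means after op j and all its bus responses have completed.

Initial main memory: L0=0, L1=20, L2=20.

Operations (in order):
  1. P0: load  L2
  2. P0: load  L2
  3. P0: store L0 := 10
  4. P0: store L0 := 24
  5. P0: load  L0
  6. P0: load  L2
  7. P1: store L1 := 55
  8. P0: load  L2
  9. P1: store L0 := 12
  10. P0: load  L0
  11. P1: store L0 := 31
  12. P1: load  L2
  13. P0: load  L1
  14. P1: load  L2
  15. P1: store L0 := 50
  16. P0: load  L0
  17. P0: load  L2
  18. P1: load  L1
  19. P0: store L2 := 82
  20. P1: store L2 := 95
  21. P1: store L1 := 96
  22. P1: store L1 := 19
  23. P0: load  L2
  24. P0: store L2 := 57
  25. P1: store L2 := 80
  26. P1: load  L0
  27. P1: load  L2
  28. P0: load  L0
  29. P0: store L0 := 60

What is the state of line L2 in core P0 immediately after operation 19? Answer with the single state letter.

1. P0: load  L2  bus=[BusRd]  L2: P0=E P1=I  mem[L2]=20
2. P0: load  L2  bus=[-]  L2: P0=E P1=I  mem[L2]=20
3. P0: store L0 := 10  bus=[BusRdX]  L0: P0=M P1=I  mem[L0]=0
4. P0: store L0 := 24  bus=[-]  L0: P0=M P1=I  mem[L0]=0
5. P0: load  L0  bus=[-]  L0: P0=M P1=I  mem[L0]=0
6. P0: load  L2  bus=[-]  L2: P0=E P1=I  mem[L2]=20
7. P1: store L1 := 55  bus=[BusRdX]  L1: P0=I P1=M  mem[L1]=20
8. P0: load  L2  bus=[-]  L2: P0=E P1=I  mem[L2]=20
9. P1: store L0 := 12  bus=[BusRdX,Flush]  L0: P0=I P1=M  mem[L0]=24
10. P0: load  L0  bus=[BusRd]  L0: P0=S P1=O  mem[L0]=24
11. P1: store L0 := 31  bus=[BusUpgr]  L0: P0=I P1=M  mem[L0]=24
12. P1: load  L2  bus=[BusRd]  L2: P0=S P1=S  mem[L2]=20
13. P0: load  L1  bus=[BusRd]  L1: P0=S P1=O  mem[L1]=20
14. P1: load  L2  bus=[-]  L2: P0=S P1=S  mem[L2]=20
15. P1: store L0 := 50  bus=[-]  L0: P0=I P1=M  mem[L0]=24
16. P0: load  L0  bus=[BusRd]  L0: P0=S P1=O  mem[L0]=24
17. P0: load  L2  bus=[-]  L2: P0=S P1=S  mem[L2]=20
18. P1: load  L1  bus=[-]  L1: P0=S P1=O  mem[L1]=20
19. P0: store L2 := 82  bus=[BusUpgr]  L2: P0=M P1=I  mem[L2]=20
20. P1: store L2 := 95  bus=[BusRdX,Flush]  L2: P0=I P1=M  mem[L2]=82
21. P1: store L1 := 96  bus=[BusUpgr]  L1: P0=I P1=M  mem[L1]=20
22. P1: store L1 := 19  bus=[-]  L1: P0=I P1=M  mem[L1]=20
23. P0: load  L2  bus=[BusRd]  L2: P0=S P1=O  mem[L2]=82
24. P0: store L2 := 57  bus=[BusUpgr,Flush]  L2: P0=M P1=I  mem[L2]=95
25. P1: store L2 := 80  bus=[BusRdX,Flush]  L2: P0=I P1=M  mem[L2]=57
26. P1: load  L0  bus=[-]  L0: P0=S P1=O  mem[L0]=24
27. P1: load  L2  bus=[-]  L2: P0=I P1=M  mem[L2]=57
28. P0: load  L0  bus=[-]  L0: P0=S P1=O  mem[L0]=24
29. P0: store L0 := 60  bus=[BusUpgr,Flush]  L0: P0=M P1=I  mem[L0]=50

state = M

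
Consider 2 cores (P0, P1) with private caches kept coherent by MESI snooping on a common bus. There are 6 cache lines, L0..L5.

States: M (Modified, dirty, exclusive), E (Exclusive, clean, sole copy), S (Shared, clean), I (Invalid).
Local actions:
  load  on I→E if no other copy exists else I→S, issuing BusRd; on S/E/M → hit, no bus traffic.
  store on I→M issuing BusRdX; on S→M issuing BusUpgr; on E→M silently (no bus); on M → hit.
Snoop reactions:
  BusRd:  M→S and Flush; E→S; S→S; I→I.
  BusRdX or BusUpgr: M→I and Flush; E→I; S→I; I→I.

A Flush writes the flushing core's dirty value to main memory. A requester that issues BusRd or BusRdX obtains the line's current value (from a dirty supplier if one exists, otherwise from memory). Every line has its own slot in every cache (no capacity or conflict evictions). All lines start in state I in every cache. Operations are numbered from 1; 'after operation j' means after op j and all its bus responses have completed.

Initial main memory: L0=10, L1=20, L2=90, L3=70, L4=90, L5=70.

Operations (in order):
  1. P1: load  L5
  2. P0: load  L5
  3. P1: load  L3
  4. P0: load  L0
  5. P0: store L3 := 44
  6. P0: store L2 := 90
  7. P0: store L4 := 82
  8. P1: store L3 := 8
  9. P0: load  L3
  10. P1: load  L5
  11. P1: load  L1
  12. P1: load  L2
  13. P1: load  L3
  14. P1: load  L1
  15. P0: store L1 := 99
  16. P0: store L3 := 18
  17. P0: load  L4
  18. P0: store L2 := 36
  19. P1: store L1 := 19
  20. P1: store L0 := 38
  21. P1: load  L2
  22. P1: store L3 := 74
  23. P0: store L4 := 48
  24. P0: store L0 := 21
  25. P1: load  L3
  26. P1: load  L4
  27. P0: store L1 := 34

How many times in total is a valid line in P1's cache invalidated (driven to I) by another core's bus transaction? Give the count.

invalidations = 6

[1] P1: load  L5 | P0:I, P1:E(70) | bus: BusRd
[2] P0: load  L5 | P0:S(70), P1:S(70) | bus: BusRd
[3] P1: load  L3 | P0:I, P1:E(70) | bus: BusRd
[4] P0: load  L0 | P0:E(10), P1:I | bus: BusRd
[5] P0: store L3 := 44 | P0:M(44), P1:I | bus: BusRdX
[6] P0: store L2 := 90 | P0:M(90), P1:I | bus: BusRdX
[7] P0: store L4 := 82 | P0:M(82), P1:I | bus: BusRdX
[8] P1: store L3 := 8 | P0:I, P1:M(8) | bus: BusRdX,Flush
[9] P0: load  L3 | P0:S(8), P1:S(8) | bus: BusRd,Flush
[10] P1: load  L5 | P0:S(70), P1:S(70) | bus: none
[11] P1: load  L1 | P0:I, P1:E(20) | bus: BusRd
[12] P1: load  L2 | P0:S(90), P1:S(90) | bus: BusRd,Flush
[13] P1: load  L3 | P0:S(8), P1:S(8) | bus: none
[14] P1: load  L1 | P0:I, P1:E(20) | bus: none
[15] P0: store L1 := 99 | P0:M(99), P1:I | bus: BusRdX
[16] P0: store L3 := 18 | P0:M(18), P1:I | bus: BusUpgr
[17] P0: load  L4 | P0:M(82), P1:I | bus: none
[18] P0: store L2 := 36 | P0:M(36), P1:I | bus: BusUpgr
[19] P1: store L1 := 19 | P0:I, P1:M(19) | bus: BusRdX,Flush
[20] P1: store L0 := 38 | P0:I, P1:M(38) | bus: BusRdX
[21] P1: load  L2 | P0:S(36), P1:S(36) | bus: BusRd,Flush
[22] P1: store L3 := 74 | P0:I, P1:M(74) | bus: BusRdX,Flush
[23] P0: store L4 := 48 | P0:M(48), P1:I | bus: none
[24] P0: store L0 := 21 | P0:M(21), P1:I | bus: BusRdX,Flush
[25] P1: load  L3 | P0:I, P1:M(74) | bus: none
[26] P1: load  L4 | P0:S(48), P1:S(48) | bus: BusRd,Flush
[27] P0: store L1 := 34 | P0:M(34), P1:I | bus: BusRdX,Flush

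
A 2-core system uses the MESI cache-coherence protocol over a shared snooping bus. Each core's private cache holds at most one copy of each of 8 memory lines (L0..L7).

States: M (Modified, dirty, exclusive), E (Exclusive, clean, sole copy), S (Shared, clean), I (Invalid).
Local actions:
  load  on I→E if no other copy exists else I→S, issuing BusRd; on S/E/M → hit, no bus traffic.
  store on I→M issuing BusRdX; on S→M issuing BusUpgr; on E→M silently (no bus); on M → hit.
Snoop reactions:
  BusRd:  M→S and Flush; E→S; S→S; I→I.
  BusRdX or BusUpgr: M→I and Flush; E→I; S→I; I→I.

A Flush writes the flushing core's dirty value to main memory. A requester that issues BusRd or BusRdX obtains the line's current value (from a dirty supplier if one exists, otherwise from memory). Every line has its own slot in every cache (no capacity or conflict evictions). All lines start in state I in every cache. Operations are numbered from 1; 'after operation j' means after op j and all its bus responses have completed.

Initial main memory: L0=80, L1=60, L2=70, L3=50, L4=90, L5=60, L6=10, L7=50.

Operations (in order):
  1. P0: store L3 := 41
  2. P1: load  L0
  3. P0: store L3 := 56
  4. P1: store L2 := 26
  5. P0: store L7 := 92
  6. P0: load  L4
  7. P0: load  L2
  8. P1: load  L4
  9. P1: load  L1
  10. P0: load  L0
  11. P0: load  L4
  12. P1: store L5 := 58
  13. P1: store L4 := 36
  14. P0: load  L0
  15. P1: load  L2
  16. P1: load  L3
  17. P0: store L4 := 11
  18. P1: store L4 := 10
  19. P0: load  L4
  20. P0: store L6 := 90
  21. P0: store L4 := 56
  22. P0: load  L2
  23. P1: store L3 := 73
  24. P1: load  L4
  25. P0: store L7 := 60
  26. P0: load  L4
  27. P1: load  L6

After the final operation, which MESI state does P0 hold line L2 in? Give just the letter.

state = S

[1] P0: store L3 := 41 | P0:M(41), P1:I | bus: BusRdX
[2] P1: load  L0 | P0:I, P1:E(80) | bus: BusRd
[3] P0: store L3 := 56 | P0:M(56), P1:I | bus: none
[4] P1: store L2 := 26 | P0:I, P1:M(26) | bus: BusRdX
[5] P0: store L7 := 92 | P0:M(92), P1:I | bus: BusRdX
[6] P0: load  L4 | P0:E(90), P1:I | bus: BusRd
[7] P0: load  L2 | P0:S(26), P1:S(26) | bus: BusRd,Flush
[8] P1: load  L4 | P0:S(90), P1:S(90) | bus: BusRd
[9] P1: load  L1 | P0:I, P1:E(60) | bus: BusRd
[10] P0: load  L0 | P0:S(80), P1:S(80) | bus: BusRd
[11] P0: load  L4 | P0:S(90), P1:S(90) | bus: none
[12] P1: store L5 := 58 | P0:I, P1:M(58) | bus: BusRdX
[13] P1: store L4 := 36 | P0:I, P1:M(36) | bus: BusUpgr
[14] P0: load  L0 | P0:S(80), P1:S(80) | bus: none
[15] P1: load  L2 | P0:S(26), P1:S(26) | bus: none
[16] P1: load  L3 | P0:S(56), P1:S(56) | bus: BusRd,Flush
[17] P0: store L4 := 11 | P0:M(11), P1:I | bus: BusRdX,Flush
[18] P1: store L4 := 10 | P0:I, P1:M(10) | bus: BusRdX,Flush
[19] P0: load  L4 | P0:S(10), P1:S(10) | bus: BusRd,Flush
[20] P0: store L6 := 90 | P0:M(90), P1:I | bus: BusRdX
[21] P0: store L4 := 56 | P0:M(56), P1:I | bus: BusUpgr
[22] P0: load  L2 | P0:S(26), P1:S(26) | bus: none
[23] P1: store L3 := 73 | P0:I, P1:M(73) | bus: BusUpgr
[24] P1: load  L4 | P0:S(56), P1:S(56) | bus: BusRd,Flush
[25] P0: store L7 := 60 | P0:M(60), P1:I | bus: none
[26] P0: load  L4 | P0:S(56), P1:S(56) | bus: none
[27] P1: load  L6 | P0:S(90), P1:S(90) | bus: BusRd,Flush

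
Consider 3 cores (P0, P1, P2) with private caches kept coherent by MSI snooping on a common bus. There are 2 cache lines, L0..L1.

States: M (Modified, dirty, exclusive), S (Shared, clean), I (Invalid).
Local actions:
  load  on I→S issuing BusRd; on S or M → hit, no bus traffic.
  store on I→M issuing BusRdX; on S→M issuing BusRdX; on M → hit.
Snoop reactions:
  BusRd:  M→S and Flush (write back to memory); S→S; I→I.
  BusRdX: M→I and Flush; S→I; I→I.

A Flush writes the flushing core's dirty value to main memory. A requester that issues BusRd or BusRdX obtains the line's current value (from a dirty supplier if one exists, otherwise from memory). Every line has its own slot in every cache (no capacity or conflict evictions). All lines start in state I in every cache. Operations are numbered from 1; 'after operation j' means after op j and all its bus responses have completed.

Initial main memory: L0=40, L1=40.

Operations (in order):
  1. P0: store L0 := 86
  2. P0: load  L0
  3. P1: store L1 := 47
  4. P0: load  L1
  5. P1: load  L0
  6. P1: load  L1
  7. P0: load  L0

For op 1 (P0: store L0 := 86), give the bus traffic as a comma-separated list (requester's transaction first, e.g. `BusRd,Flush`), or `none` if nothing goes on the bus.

step 1: P0: store L0 := 86  ⟶  MII  (L0)  txn=BusRdX  M[L0]=40
step 2: P0: load  L0  ⟶  MII  (L0)  txn=∅  M[L0]=40
step 3: P1: store L1 := 47  ⟶  IMI  (L1)  txn=BusRdX  M[L1]=40
step 4: P0: load  L1  ⟶  SSI  (L1)  txn=BusRd+Flush  M[L1]=47
step 5: P1: load  L0  ⟶  SSI  (L0)  txn=BusRd+Flush  M[L0]=86
step 6: P1: load  L1  ⟶  SSI  (L1)  txn=∅  M[L1]=47
step 7: P0: load  L0  ⟶  SSI  (L0)  txn=∅  M[L0]=86

bus = BusRdX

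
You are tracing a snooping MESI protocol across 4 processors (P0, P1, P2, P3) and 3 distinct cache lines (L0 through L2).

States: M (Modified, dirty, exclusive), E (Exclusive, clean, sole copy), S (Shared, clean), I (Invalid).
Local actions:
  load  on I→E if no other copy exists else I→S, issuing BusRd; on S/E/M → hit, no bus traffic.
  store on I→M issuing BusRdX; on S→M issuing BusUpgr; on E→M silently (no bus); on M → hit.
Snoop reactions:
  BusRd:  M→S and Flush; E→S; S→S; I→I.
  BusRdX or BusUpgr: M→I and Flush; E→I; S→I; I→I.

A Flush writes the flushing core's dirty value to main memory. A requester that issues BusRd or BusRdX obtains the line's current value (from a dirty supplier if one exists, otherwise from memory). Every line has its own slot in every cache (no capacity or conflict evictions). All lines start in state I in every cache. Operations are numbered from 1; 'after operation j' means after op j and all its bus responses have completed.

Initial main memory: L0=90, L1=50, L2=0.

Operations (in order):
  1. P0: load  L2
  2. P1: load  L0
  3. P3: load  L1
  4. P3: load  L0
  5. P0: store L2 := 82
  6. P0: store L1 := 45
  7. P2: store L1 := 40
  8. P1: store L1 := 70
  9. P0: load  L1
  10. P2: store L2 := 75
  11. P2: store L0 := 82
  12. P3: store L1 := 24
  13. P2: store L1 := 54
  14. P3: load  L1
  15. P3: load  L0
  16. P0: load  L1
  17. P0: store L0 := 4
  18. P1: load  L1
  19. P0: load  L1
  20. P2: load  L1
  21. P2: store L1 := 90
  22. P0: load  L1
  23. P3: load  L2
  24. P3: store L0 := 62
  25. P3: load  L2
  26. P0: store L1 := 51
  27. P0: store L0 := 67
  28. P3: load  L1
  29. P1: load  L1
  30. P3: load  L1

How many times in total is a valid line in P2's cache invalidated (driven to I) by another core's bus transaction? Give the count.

[1] P0: load  L2 | P0:E(0), P1:I, P2:I, P3:I | bus: BusRd
[2] P1: load  L0 | P0:I, P1:E(90), P2:I, P3:I | bus: BusRd
[3] P3: load  L1 | P0:I, P1:I, P2:I, P3:E(50) | bus: BusRd
[4] P3: load  L0 | P0:I, P1:S(90), P2:I, P3:S(90) | bus: BusRd
[5] P0: store L2 := 82 | P0:M(82), P1:I, P2:I, P3:I | bus: none
[6] P0: store L1 := 45 | P0:M(45), P1:I, P2:I, P3:I | bus: BusRdX
[7] P2: store L1 := 40 | P0:I, P1:I, P2:M(40), P3:I | bus: BusRdX,Flush
[8] P1: store L1 := 70 | P0:I, P1:M(70), P2:I, P3:I | bus: BusRdX,Flush
[9] P0: load  L1 | P0:S(70), P1:S(70), P2:I, P3:I | bus: BusRd,Flush
[10] P2: store L2 := 75 | P0:I, P1:I, P2:M(75), P3:I | bus: BusRdX,Flush
[11] P2: store L0 := 82 | P0:I, P1:I, P2:M(82), P3:I | bus: BusRdX
[12] P3: store L1 := 24 | P0:I, P1:I, P2:I, P3:M(24) | bus: BusRdX
[13] P2: store L1 := 54 | P0:I, P1:I, P2:M(54), P3:I | bus: BusRdX,Flush
[14] P3: load  L1 | P0:I, P1:I, P2:S(54), P3:S(54) | bus: BusRd,Flush
[15] P3: load  L0 | P0:I, P1:I, P2:S(82), P3:S(82) | bus: BusRd,Flush
[16] P0: load  L1 | P0:S(54), P1:I, P2:S(54), P3:S(54) | bus: BusRd
[17] P0: store L0 := 4 | P0:M(4), P1:I, P2:I, P3:I | bus: BusRdX
[18] P1: load  L1 | P0:S(54), P1:S(54), P2:S(54), P3:S(54) | bus: BusRd
[19] P0: load  L1 | P0:S(54), P1:S(54), P2:S(54), P3:S(54) | bus: none
[20] P2: load  L1 | P0:S(54), P1:S(54), P2:S(54), P3:S(54) | bus: none
[21] P2: store L1 := 90 | P0:I, P1:I, P2:M(90), P3:I | bus: BusUpgr
[22] P0: load  L1 | P0:S(90), P1:I, P2:S(90), P3:I | bus: BusRd,Flush
[23] P3: load  L2 | P0:I, P1:I, P2:S(75), P3:S(75) | bus: BusRd,Flush
[24] P3: store L0 := 62 | P0:I, P1:I, P2:I, P3:M(62) | bus: BusRdX,Flush
[25] P3: load  L2 | P0:I, P1:I, P2:S(75), P3:S(75) | bus: none
[26] P0: store L1 := 51 | P0:M(51), P1:I, P2:I, P3:I | bus: BusUpgr
[27] P0: store L0 := 67 | P0:M(67), P1:I, P2:I, P3:I | bus: BusRdX,Flush
[28] P3: load  L1 | P0:S(51), P1:I, P2:I, P3:S(51) | bus: BusRd,Flush
[29] P1: load  L1 | P0:S(51), P1:S(51), P2:I, P3:S(51) | bus: BusRd
[30] P3: load  L1 | P0:S(51), P1:S(51), P2:I, P3:S(51) | bus: none

invalidations = 3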